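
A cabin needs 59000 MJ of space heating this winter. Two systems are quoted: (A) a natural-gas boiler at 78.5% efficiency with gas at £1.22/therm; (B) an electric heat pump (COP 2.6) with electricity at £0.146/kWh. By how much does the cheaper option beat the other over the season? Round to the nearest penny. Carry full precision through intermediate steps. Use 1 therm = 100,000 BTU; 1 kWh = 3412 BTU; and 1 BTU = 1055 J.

£51.25

Heat load = 59000 MJ = 59,000,000,000 J / 1055 = 55,924,171 BTU
Gas: input = 55,924,171 / 0.785 = 71,240,982 BTU = 712.4 therm → 712.4 × £1.22 = £869.14
Heat pump: 55,924,171 BTU / 3412 = 16,390 kWh heat; / 2.6 = 6,304 kWh in → × £0.146 = £920.39
Difference = |£869.14 − £920.39| = £51.25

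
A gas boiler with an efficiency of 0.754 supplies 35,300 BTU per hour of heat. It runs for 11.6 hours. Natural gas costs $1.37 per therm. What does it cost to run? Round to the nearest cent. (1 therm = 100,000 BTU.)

$7.44

Heat delivered = 35,300 BTU/h × 11.6 h = 409,480 BTU
Gas input = 409,480 / 0.754 = 543,077 BTU
= 543,077 / 100,000 = 5.431 therm
Cost = 5.431 × $1.37/therm = $7.44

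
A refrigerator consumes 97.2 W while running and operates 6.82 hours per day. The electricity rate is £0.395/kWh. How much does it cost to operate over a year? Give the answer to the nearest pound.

Energy = 97.2 W × 6.82 h/day × 365 days = 241,960 Wh = 242 kWh
Cost = 242 kWh × £0.395/kWh = £95.57 ≈ £96

£96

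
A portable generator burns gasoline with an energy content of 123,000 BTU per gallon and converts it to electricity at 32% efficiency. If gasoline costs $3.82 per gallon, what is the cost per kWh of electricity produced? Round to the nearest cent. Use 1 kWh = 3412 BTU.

Electrical output per gallon = 123,000 BTU × 0.32 / 3412 BTU/kWh = 11.54 kWh
Cost per kWh = $3.82 / 11.54 kWh = $0.331

$0.33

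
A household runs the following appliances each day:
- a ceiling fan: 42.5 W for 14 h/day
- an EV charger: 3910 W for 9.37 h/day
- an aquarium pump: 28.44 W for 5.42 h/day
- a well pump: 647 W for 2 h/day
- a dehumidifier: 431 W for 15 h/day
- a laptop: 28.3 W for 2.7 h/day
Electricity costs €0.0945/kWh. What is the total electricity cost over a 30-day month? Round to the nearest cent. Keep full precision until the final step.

ceiling fan: 42.5 W × 14 h × 30 d = 17,850 Wh = 17.85 kWh
EV charger: 3910 W × 9.37 h × 30 d = 1,099,101 Wh = 1,099 kWh
aquarium pump: 28.44 W × 5.42 h × 30 d = 4,624 Wh = 4.624 kWh
well pump: 647 W × 2 h × 30 d = 38,820 Wh = 38.82 kWh
dehumidifier: 431 W × 15 h × 30 d = 193,950 Wh = 193.9 kWh
laptop: 28.3 W × 2.7 h × 30 d = 2,292 Wh = 2.292 kWh
Total energy = 17.85 + 1,099 + 4.624 + 38.82 + 193.9 + 2.292 = 1,357 kWh
Cost = 1,357 kWh × €0.0945 = €128.20

€128.20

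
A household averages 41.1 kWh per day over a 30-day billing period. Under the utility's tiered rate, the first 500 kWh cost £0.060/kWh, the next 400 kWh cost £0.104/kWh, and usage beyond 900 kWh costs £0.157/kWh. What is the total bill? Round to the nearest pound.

Usage = 41.1 kWh/day × 30 days = 1233 kWh
First 500 kWh × £0.060 = £30.00
Next 400 kWh × £0.104 = £41.60
Remaining 333 kWh × £0.157 = £52.28
Total = £123.88 ≈ £124

£124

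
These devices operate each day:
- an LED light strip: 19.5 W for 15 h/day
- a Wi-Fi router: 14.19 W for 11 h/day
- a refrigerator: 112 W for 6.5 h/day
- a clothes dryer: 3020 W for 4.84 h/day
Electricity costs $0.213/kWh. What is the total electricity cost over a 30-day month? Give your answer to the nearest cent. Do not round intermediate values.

$100.92

LED light strip: 19.5 W × 15 h × 30 d = 8,775 Wh = 8.775 kWh
Wi-Fi router: 14.19 W × 11 h × 30 d = 4,683 Wh = 4.683 kWh
refrigerator: 112 W × 6.5 h × 30 d = 21,840 Wh = 21.84 kWh
clothes dryer: 3020 W × 4.84 h × 30 d = 438,504 Wh = 438.5 kWh
Total energy = 8.775 + 4.683 + 21.84 + 438.5 = 473.8 kWh
Cost = 473.8 kWh × $0.213 = $100.92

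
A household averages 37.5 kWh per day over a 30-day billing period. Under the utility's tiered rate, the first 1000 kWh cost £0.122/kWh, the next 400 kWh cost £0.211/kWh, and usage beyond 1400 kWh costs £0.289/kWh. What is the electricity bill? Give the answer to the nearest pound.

£148

Usage = 37.5 kWh/day × 30 days = 1125 kWh
First 1000 kWh × £0.122 = £122.00
Next 125 kWh × £0.211 = £26.38
Remaining tier: 0 kWh (not reached)
Total = £148.38 ≈ £148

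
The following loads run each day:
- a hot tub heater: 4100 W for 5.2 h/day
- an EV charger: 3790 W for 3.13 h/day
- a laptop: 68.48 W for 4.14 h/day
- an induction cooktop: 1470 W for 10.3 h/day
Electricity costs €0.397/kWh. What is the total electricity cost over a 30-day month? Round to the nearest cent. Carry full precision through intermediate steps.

hot tub heater: 4100 W × 5.2 h × 30 d = 639,600 Wh = 639.6 kWh
EV charger: 3790 W × 3.13 h × 30 d = 355,881 Wh = 355.9 kWh
laptop: 68.48 W × 4.14 h × 30 d = 8,505 Wh = 8.505 kWh
induction cooktop: 1470 W × 10.3 h × 30 d = 454,230 Wh = 454.2 kWh
Total energy = 639.6 + 355.9 + 8.505 + 454.2 = 1,458 kWh
Cost = 1,458 kWh × €0.397 = €578.91

€578.91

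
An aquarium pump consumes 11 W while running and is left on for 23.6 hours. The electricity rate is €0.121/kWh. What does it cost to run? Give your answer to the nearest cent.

€0.03

Energy = 11 W × 23.6 h = 260 Wh = 0.2596 kWh
Cost = 0.2596 kWh × €0.121/kWh = €0.03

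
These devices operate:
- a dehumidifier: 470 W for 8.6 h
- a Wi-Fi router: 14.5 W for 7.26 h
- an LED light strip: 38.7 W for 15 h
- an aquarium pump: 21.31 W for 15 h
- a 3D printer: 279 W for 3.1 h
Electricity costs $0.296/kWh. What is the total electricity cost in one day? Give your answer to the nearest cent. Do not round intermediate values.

$1.75

dehumidifier: 470 W × 8.6 h = 4,042 Wh = 4.042 kWh
Wi-Fi router: 14.5 W × 7.26 h = 105 Wh = 0.1053 kWh
LED light strip: 38.7 W × 15 h = 580 Wh = 0.5805 kWh
aquarium pump: 21.31 W × 15 h = 320 Wh = 0.3196 kWh
3D printer: 279 W × 3.1 h = 865 Wh = 0.8649 kWh
Total energy = 4.042 + 0.1053 + 0.5805 + 0.3196 + 0.8649 = 5.912 kWh
Cost = 5.912 kWh × $0.296 = $1.75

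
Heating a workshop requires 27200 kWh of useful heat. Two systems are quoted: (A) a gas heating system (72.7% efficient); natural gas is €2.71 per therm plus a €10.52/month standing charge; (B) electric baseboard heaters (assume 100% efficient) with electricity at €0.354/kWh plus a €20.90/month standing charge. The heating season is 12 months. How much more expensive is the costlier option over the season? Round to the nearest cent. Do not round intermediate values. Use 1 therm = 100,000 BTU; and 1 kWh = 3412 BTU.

€6293.86

Heat load = 27200 kWh × 3412 = 92,806,400 BTU
Gas: input = 92,806,400 / 0.727 = 127,656,671 BTU = 1,277 therm → 1,277 × €2.71 = €3,459.50; + 12 × €10.52 standing = €3,585.74
Electric: 92,806,400 BTU / 3412 = 27,200 kWh → × €0.354 = €9,628.80; + 12 × €20.90 standing = €9,879.60
Difference = |€3,585.74 − €9,879.60| = €6,293.86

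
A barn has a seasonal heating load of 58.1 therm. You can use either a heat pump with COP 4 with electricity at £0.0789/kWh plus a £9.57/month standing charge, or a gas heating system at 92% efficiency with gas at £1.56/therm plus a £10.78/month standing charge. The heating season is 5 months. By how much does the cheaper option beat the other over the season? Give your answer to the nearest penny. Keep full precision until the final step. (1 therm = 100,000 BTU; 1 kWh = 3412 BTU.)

Heat load = 58.1 therm × 100,000 = 5,810,000 BTU
Gas: input = 5,810,000 / 0.92 = 6,315,217 BTU = 63.15 therm → 63.15 × £1.56 = £98.52; + 5 × £10.78 standing = £152.42
Heat pump: 5,810,000 BTU / 3412 = 1,703 kWh heat; / 4 = 425.7 kWh in → × £0.0789 = £33.59; + 5 × £9.57 standing = £81.44
Difference = |£152.42 − £81.44| = £70.98

£70.98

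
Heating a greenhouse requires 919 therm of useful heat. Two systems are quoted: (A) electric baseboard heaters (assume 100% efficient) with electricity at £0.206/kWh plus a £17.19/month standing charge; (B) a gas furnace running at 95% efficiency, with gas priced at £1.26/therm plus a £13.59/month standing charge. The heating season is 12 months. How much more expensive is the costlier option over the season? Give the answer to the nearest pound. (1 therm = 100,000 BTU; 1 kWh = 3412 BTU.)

Heat load = 919 therm × 100,000 = 91,900,000 BTU
Gas: input = 91,900,000 / 0.95 = 96,736,842 BTU = 967.4 therm → 967.4 × £1.26 = £1,218.88; + 12 × £13.59 standing = £1,381.96
Electric: 91,900,000 BTU / 3412 = 26,930 kWh → × £0.206 = £5,548.48; + 12 × £17.19 standing = £5,754.76
Difference = |£1,381.96 − £5,754.76| = £4,372.79 ≈ £4373

£4373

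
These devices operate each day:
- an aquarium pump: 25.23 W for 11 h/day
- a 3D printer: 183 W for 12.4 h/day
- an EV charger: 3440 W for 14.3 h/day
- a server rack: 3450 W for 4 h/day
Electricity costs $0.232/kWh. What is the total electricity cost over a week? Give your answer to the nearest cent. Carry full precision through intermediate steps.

$106.43

aquarium pump: 25.23 W × 11 h × 7 d = 1,943 Wh = 1.943 kWh
3D printer: 183 W × 12.4 h × 7 d = 15,884 Wh = 15.88 kWh
EV charger: 3440 W × 14.3 h × 7 d = 344,344 Wh = 344.3 kWh
server rack: 3450 W × 4 h × 7 d = 96,600 Wh = 96.6 kWh
Total energy = 1.943 + 15.88 + 344.3 + 96.6 = 458.8 kWh
Cost = 458.8 kWh × $0.232 = $106.43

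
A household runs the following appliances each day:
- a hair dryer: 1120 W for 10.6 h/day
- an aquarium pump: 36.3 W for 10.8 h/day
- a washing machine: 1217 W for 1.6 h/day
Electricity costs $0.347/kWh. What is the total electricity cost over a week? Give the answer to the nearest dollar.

$35

hair dryer: 1120 W × 10.6 h × 7 d = 83,104 Wh = 83.1 kWh
aquarium pump: 36.3 W × 10.8 h × 7 d = 2,744 Wh = 2.744 kWh
washing machine: 1217 W × 1.6 h × 7 d = 13,630 Wh = 13.63 kWh
Total energy = 83.1 + 2.744 + 13.63 = 99.48 kWh
Cost = 99.48 kWh × $0.347 = $34.52 ≈ $35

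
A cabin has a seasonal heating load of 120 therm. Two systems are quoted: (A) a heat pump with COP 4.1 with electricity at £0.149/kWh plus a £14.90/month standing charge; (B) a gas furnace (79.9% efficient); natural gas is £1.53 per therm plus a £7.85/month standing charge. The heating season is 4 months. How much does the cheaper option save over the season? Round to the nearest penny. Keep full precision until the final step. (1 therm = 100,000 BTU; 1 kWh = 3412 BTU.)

£73.77

Heat load = 120 therm × 100,000 = 12,000,000 BTU
Gas: input = 12,000,000 / 0.799 = 15,018,773 BTU = 150.2 therm → 150.2 × £1.53 = £229.79; + 4 × £7.85 standing = £261.19
Heat pump: 12,000,000 BTU / 3412 = 3,517 kWh heat; / 4.1 = 857.8 kWh in → × £0.149 = £127.81; + 4 × £14.90 standing = £187.41
Difference = |£261.19 − £187.41| = £73.77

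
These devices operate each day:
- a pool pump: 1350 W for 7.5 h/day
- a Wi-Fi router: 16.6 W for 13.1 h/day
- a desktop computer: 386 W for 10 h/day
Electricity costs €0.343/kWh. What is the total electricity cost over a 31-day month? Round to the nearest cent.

€151.01

pool pump: 1350 W × 7.5 h × 31 d = 313,875 Wh = 313.9 kWh
Wi-Fi router: 16.6 W × 13.1 h × 31 d = 6,741 Wh = 6.741 kWh
desktop computer: 386 W × 10 h × 31 d = 119,660 Wh = 119.7 kWh
Total energy = 313.9 + 6.741 + 119.7 = 440.3 kWh
Cost = 440.3 kWh × €0.343 = €151.01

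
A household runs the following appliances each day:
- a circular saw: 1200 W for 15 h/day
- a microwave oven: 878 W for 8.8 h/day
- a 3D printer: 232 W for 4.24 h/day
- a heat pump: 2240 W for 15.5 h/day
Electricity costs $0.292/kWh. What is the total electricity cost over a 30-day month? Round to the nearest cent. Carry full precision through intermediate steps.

circular saw: 1200 W × 15 h × 30 d = 540,000 Wh = 540 kWh
microwave oven: 878 W × 8.8 h × 30 d = 231,792 Wh = 231.8 kWh
3D printer: 232 W × 4.24 h × 30 d = 29,510 Wh = 29.51 kWh
heat pump: 2240 W × 15.5 h × 30 d = 1,041,600 Wh = 1,042 kWh
Total energy = 540 + 231.8 + 29.51 + 1,042 = 1,843 kWh
Cost = 1,843 kWh × $0.292 = $538.13

$538.13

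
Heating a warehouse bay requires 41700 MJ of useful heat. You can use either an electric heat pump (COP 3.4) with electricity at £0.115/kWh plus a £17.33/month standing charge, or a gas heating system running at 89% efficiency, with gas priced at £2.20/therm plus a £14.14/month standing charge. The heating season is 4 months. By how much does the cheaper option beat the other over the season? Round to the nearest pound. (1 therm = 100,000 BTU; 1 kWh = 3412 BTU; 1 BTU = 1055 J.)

£572

Heat load = 41700 MJ = 41,700,000,000 J / 1055 = 39,526,066 BTU
Gas: input = 39,526,066 / 0.89 = 44,411,311 BTU = 444.1 therm → 444.1 × £2.20 = £977.05; + 4 × £14.14 standing = £1,033.61
Heat pump: 39,526,066 BTU / 3412 = 11,580 kWh heat; / 3.4 = 3,407 kWh in → × £0.115 = £391.83; + 4 × £17.33 standing = £461.15
Difference = |£1,033.61 − £461.15| = £572.46 ≈ £572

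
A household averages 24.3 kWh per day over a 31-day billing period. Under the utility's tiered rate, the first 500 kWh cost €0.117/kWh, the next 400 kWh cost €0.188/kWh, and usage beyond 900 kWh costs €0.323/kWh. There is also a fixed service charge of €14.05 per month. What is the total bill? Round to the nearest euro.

Usage = 24.3 kWh/day × 31 days = 753.3 kWh
First 500 kWh × €0.117 = €58.50
Next 253.3 kWh × €0.188 = €47.62
Remaining tier: 0 kWh (not reached)
Energy charge = €106.12; + service €14.05 = €120.17 ≈ €120

€120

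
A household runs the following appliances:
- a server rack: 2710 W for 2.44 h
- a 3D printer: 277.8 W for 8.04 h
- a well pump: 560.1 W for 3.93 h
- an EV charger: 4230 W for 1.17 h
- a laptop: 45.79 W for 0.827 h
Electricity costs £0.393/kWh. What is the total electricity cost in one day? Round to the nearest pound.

£6

server rack: 2710 W × 2.44 h = 6,612 Wh = 6.612 kWh
3D printer: 277.8 W × 8.04 h = 2,234 Wh = 2.234 kWh
well pump: 560.1 W × 3.93 h = 2,201 Wh = 2.201 kWh
EV charger: 4230 W × 1.17 h = 4,949 Wh = 4.949 kWh
laptop: 45.79 W × 0.827 h = 38 Wh = 0.03787 kWh
Total energy = 6.612 + 2.234 + 2.201 + 4.949 + 0.03787 = 16.03 kWh
Cost = 16.03 kWh × £0.393 = £6.30 ≈ £6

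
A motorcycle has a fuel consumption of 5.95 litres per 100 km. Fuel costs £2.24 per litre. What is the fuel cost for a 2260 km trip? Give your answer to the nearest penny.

Fuel = 5.95 L/100 km × 2260 km / 100 = 134.5 L
Cost = 134.5 L × £2.24/L = £301.21

£301.21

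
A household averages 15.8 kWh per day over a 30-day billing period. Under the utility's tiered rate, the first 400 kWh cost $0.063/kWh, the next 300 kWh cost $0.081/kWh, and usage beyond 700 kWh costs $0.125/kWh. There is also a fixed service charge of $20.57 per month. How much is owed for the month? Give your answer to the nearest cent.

$51.76

Usage = 15.8 kWh/day × 30 days = 474 kWh
First 400 kWh × $0.063 = $25.20
Next 74 kWh × $0.081 = $5.99
Remaining tier: 0 kWh (not reached)
Energy charge = $31.19; + service $20.57 = $51.76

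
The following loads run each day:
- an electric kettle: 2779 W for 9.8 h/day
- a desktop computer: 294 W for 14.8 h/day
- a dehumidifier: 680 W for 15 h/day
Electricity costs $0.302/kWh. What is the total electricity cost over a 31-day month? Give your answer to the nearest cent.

$391.19

electric kettle: 2779 W × 9.8 h × 31 d = 844,260 Wh = 844.3 kWh
desktop computer: 294 W × 14.8 h × 31 d = 134,887 Wh = 134.9 kWh
dehumidifier: 680 W × 15 h × 31 d = 316,200 Wh = 316.2 kWh
Total energy = 844.3 + 134.9 + 316.2 = 1,295 kWh
Cost = 1,295 kWh × $0.302 = $391.19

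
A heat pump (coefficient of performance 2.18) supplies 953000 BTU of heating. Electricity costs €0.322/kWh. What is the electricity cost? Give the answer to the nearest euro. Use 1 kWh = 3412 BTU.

€41

Heat delivered = 953,000 BTU / 3412 = 279.3 kWh
Electrical input = 279.3 kWh / 2.18 = 128.1 kWh
Cost = 128.1 × €0.322/kWh = €41.26 ≈ €41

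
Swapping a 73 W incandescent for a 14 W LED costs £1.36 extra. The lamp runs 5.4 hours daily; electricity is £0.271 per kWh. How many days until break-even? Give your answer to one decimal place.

15.8 days

Power saved = 73 − 14 = 59 W
Daily energy saved = 59 W × 5.4 h = 318.6 Wh = 0.3186 kWh
Daily savings = 0.3186 × £0.271 = £0.0863
Payback = £1.36 / £0.0863 per day = 15.75 days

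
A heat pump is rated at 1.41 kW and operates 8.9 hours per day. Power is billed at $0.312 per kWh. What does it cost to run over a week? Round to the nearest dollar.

$27

Energy = 1410 W × 8.9 h/day × 7 days = 87,843 Wh = 87.84 kWh
Cost = 87.84 kWh × $0.312/kWh = $27.41 ≈ $27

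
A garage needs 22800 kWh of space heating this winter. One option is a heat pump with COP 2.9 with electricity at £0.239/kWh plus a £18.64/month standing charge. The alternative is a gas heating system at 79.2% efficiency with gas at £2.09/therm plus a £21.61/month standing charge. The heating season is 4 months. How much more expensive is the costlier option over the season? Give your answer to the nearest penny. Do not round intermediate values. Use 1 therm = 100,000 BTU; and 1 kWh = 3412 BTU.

Heat load = 22800 kWh × 3412 = 77,793,600 BTU
Gas: input = 77,793,600 / 0.792 = 98,224,242 BTU = 982.2 therm → 982.2 × £2.09 = £2,052.89; + 4 × £21.61 standing = £2,139.33
Heat pump: 77,793,600 BTU / 3412 = 22,800 kWh heat; / 2.9 = 7,862 kWh in → × £0.239 = £1,879.03; + 4 × £18.64 standing = £1,953.59
Difference = |£2,139.33 − £1,953.59| = £185.73

£185.73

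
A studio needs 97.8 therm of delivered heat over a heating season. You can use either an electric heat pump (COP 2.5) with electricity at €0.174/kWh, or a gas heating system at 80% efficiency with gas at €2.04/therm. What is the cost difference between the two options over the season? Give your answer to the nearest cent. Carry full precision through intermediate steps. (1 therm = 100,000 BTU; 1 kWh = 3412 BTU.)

€49.89

Heat load = 97.8 therm × 100,000 = 9,780,000 BTU
Gas: input = 9,780,000 / 0.80 = 12,225,000 BTU = 122.2 therm → 122.2 × €2.04 = €249.39
Heat pump: 9,780,000 BTU / 3412 = 2,866 kWh heat; / 2.5 = 1,147 kWh in → × €0.174 = €199.50
Difference = |€249.39 − €199.50| = €49.89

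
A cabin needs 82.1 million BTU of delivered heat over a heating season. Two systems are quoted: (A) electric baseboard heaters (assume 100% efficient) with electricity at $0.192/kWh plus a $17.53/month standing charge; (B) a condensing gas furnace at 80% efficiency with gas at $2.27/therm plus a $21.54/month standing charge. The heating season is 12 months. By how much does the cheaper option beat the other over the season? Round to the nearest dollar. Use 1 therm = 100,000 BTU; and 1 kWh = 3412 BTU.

Heat load = 82.1 × 10⁶ BTU = 82,100,000 BTU
Gas: input = 82,100,000 / 0.80 = 102,625,000 BTU = 1,026 therm → 1,026 × $2.27 = $2,329.59; + 12 × $21.54 standing = $2,588.07
Electric: 82,100,000 BTU / 3412 = 24,060 kWh → × $0.192 = $4,619.93; + 12 × $17.53 standing = $4,830.29
Difference = |$2,588.07 − $4,830.29| = $2,242.22 ≈ $2242

$2242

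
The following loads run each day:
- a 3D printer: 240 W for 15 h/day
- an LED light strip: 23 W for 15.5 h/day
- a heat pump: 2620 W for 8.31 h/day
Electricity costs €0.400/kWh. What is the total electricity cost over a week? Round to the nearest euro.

€72

3D printer: 240 W × 15 h × 7 d = 25,200 Wh = 25.2 kWh
LED light strip: 23 W × 15.5 h × 7 d = 2,496 Wh = 2.495 kWh
heat pump: 2620 W × 8.31 h × 7 d = 152,405 Wh = 152.4 kWh
Total energy = 25.2 + 2.495 + 152.4 = 180.1 kWh
Cost = 180.1 kWh × €0.400 = €72.04 ≈ €72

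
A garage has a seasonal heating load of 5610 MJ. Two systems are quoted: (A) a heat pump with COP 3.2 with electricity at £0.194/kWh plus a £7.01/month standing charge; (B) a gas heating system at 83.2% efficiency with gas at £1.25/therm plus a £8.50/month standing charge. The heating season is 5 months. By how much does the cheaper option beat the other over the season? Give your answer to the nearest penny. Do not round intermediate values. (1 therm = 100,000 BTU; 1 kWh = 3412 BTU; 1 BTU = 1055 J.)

£7.14

Heat load = 5610 MJ = 5,610,000,000 J / 1055 = 5,317,536 BTU
Gas: input = 5,317,536 / 0.832 = 6,391,269 BTU = 63.91 therm → 63.91 × £1.25 = £79.89; + 5 × £8.50 standing = £122.39
Heat pump: 5,317,536 BTU / 3412 = 1,558 kWh heat; / 3.2 = 487 kWh in → × £0.194 = £94.48; + 5 × £7.01 standing = £129.53
Difference = |£122.39 − £129.53| = £7.14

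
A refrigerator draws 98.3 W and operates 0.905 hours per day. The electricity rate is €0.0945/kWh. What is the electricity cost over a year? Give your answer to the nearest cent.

€3.07

Energy = 98.3 W × 0.905 h/day × 365 days = 32,471 Wh = 32.47 kWh
Cost = 32.47 kWh × €0.0945/kWh = €3.07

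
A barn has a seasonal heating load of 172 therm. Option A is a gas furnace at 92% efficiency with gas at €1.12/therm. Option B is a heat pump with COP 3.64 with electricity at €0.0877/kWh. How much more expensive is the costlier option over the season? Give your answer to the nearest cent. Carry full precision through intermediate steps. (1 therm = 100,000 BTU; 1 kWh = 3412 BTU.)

Heat load = 172 therm × 100,000 = 17,200,000 BTU
Gas: input = 17,200,000 / 0.92 = 18,695,652 BTU = 187 therm → 187 × €1.12 = €209.39
Heat pump: 17,200,000 BTU / 3412 = 5,041 kWh heat; / 3.64 = 1,385 kWh in → × €0.0877 = €121.46
Difference = |€209.39 − €121.46| = €87.94

€87.94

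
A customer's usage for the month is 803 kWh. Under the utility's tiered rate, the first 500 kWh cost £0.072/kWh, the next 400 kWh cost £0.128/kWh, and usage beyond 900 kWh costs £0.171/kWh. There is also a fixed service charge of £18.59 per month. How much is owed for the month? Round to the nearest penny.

£93.37

First 500 kWh × £0.072 = £36.00
Next 303 kWh × £0.128 = £38.78
Remaining tier: 0 kWh (not reached)
Energy charge = £74.78; + service £18.59 = £93.37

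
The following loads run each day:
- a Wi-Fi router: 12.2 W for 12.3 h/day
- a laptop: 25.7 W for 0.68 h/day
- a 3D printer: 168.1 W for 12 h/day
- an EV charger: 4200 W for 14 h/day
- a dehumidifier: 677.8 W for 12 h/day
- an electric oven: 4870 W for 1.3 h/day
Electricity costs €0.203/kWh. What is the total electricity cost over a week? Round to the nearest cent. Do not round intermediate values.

€107.21

Wi-Fi router: 12.2 W × 12.3 h × 7 d = 1,050 Wh = 1.05 kWh
laptop: 25.7 W × 0.68 h × 7 d = 122 Wh = 0.1223 kWh
3D printer: 168.1 W × 12 h × 7 d = 14,120 Wh = 14.12 kWh
EV charger: 4200 W × 14 h × 7 d = 411,600 Wh = 411.6 kWh
dehumidifier: 677.8 W × 12 h × 7 d = 56,935 Wh = 56.94 kWh
electric oven: 4870 W × 1.3 h × 7 d = 44,317 Wh = 44.32 kWh
Total energy = 1.05 + 0.1223 + 14.12 + 411.6 + 56.94 + 44.32 = 528.1 kWh
Cost = 528.1 kWh × €0.203 = €107.21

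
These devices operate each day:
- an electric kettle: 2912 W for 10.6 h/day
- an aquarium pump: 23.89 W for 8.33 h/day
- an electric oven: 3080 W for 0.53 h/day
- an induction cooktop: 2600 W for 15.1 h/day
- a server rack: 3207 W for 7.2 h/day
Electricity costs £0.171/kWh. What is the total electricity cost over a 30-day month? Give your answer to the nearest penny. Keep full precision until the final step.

electric kettle: 2912 W × 10.6 h × 30 d = 926,016 Wh = 926 kWh
aquarium pump: 23.89 W × 8.33 h × 30 d = 5,970 Wh = 5.97 kWh
electric oven: 3080 W × 0.53 h × 30 d = 48,972 Wh = 48.97 kWh
induction cooktop: 2600 W × 15.1 h × 30 d = 1,177,800 Wh = 1,178 kWh
server rack: 3207 W × 7.2 h × 30 d = 692,712 Wh = 692.7 kWh
Total energy = 926 + 5.97 + 48.97 + 1,178 + 692.7 = 2,851 kWh
Cost = 2,851 kWh × £0.171 = £487.60

£487.60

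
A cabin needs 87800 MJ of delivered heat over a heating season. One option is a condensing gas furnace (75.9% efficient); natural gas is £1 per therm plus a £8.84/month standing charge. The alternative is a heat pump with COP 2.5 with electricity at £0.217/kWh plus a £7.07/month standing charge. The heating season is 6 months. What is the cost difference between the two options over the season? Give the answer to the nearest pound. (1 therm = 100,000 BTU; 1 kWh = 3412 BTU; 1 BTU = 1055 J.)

£1010

Heat load = 87800 MJ = 87,800,000,000 J / 1055 = 83,222,749 BTU
Gas: input = 83,222,749 / 0.759 = 109,647,890 BTU = 1,096 therm → 1,096 × £1 = £1,096.48; + 6 × £8.84 standing = £1,149.52
Heat pump: 83,222,749 BTU / 3412 = 24,390 kWh heat; / 2.5 = 9,756 kWh in → × £0.217 = £2,117.16; + 6 × £7.07 standing = £2,159.58
Difference = |£1,149.52 − £2,159.58| = £1,010.06 ≈ £1010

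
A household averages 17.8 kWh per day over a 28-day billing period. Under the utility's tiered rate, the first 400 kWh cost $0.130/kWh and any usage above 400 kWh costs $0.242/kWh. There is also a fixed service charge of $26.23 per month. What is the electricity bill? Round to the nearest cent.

Usage = 17.8 kWh/day × 28 days = 498.4 kWh
First 400 kWh × $0.130 = $52.00
Remaining 98.4 kWh × $0.242 = $23.81
Energy charge = $75.81; + service $26.23 = $102.04

$102.04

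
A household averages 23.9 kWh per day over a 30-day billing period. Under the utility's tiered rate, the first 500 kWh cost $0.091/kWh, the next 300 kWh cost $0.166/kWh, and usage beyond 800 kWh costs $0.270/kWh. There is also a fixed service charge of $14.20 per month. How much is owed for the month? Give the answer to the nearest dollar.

Usage = 23.9 kWh/day × 30 days = 717 kWh
First 500 kWh × $0.091 = $45.50
Next 217 kWh × $0.166 = $36.02
Remaining tier: 0 kWh (not reached)
Energy charge = $81.52; + service $14.20 = $95.72 ≈ $96

$96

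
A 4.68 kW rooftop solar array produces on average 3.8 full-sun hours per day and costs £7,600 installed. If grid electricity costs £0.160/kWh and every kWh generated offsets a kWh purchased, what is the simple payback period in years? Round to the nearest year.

Daily generation = 4.68 kW × 3.8 h = 17.78 kWh
Annual generation = 17.78 × 365 = 6491.2 kWh
Annual savings = 6491.2 × £0.160 = £1,038.59
Payback = £7,600 / £1,038.59 = 7.32 years

7 years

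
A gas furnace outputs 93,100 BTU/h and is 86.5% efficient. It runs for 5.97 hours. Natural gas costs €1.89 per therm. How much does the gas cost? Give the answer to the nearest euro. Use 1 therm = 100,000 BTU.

€12

Heat delivered = 93,100 BTU/h × 5.97 h = 555,807 BTU
Gas input = 555,807 / 0.865 = 642,551 BTU
= 642,551 / 100,000 = 6.426 therm
Cost = 6.426 × €1.89/therm = €12.14 ≈ €12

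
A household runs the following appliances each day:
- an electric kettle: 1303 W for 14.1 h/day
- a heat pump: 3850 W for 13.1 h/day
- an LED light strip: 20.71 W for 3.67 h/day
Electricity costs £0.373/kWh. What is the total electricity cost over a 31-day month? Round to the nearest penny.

electric kettle: 1303 W × 14.1 h × 31 d = 569,541 Wh = 569.5 kWh
heat pump: 3850 W × 13.1 h × 31 d = 1,563,485 Wh = 1,563 kWh
LED light strip: 20.71 W × 3.67 h × 31 d = 2,356 Wh = 2.356 kWh
Total energy = 569.5 + 1,563 + 2.356 = 2,135 kWh
Cost = 2,135 kWh × £0.373 = £796.50

£796.50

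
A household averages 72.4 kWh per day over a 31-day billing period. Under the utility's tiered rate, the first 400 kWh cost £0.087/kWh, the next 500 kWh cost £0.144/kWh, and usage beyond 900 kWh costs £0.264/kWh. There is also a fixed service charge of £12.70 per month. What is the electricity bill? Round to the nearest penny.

Usage = 72.4 kWh/day × 31 days = 2244.4 kWh
First 400 kWh × £0.087 = £34.80
Next 500 kWh × £0.144 = £72.00
Remaining 1344.4 kWh × £0.264 = £354.92
Energy charge = £461.72; + service £12.70 = £474.42

£474.42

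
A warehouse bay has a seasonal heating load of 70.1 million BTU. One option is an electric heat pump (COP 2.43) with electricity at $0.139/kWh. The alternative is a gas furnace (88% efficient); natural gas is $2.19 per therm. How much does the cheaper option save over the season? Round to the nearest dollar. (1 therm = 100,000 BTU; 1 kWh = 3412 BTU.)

Heat load = 70.1 × 10⁶ BTU = 70,100,000 BTU
Gas: input = 70,100,000 / 0.88 = 79,659,091 BTU = 796.6 therm → 796.6 × $2.19 = $1,744.53
Heat pump: 70,100,000 BTU / 3412 = 20,550 kWh heat; / 2.43 = 8,455 kWh in → × $0.139 = $1,175.22
Difference = |$1,744.53 − $1,175.22| = $569.32 ≈ $569

$569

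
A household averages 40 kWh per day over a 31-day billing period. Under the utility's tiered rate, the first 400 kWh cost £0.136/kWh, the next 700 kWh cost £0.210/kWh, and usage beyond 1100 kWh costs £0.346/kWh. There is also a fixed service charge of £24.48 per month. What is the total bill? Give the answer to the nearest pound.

Usage = 40 kWh/day × 31 days = 1240 kWh
First 400 kWh × £0.136 = £54.40
Next 700 kWh × £0.210 = £147.00
Remaining 140 kWh × £0.346 = £48.44
Energy charge = £249.84; + service £24.48 = £274.32 ≈ £274

£274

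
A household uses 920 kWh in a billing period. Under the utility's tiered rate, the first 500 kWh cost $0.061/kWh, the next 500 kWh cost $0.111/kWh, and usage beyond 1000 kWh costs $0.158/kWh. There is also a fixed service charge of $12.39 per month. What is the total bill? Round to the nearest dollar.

First 500 kWh × $0.061 = $30.50
Next 420 kWh × $0.111 = $46.62
Remaining tier: 0 kWh (not reached)
Energy charge = $77.12; + service $12.39 = $89.51 ≈ $90

$90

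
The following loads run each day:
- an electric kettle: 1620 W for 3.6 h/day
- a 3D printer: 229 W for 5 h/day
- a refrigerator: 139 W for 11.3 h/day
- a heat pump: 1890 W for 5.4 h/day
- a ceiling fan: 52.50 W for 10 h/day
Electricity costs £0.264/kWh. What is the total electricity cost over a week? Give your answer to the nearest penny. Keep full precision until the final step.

electric kettle: 1620 W × 3.6 h × 7 d = 40,824 Wh = 40.82 kWh
3D printer: 229 W × 5 h × 7 d = 8,015 Wh = 8.015 kWh
refrigerator: 139 W × 11.3 h × 7 d = 10,995 Wh = 10.99 kWh
heat pump: 1890 W × 5.4 h × 7 d = 71,442 Wh = 71.44 kWh
ceiling fan: 52.50 W × 10 h × 7 d = 3,675 Wh = 3.675 kWh
Total energy = 40.82 + 8.015 + 10.99 + 71.44 + 3.675 = 135 kWh
Cost = 135 kWh × £0.264 = £35.63

£35.63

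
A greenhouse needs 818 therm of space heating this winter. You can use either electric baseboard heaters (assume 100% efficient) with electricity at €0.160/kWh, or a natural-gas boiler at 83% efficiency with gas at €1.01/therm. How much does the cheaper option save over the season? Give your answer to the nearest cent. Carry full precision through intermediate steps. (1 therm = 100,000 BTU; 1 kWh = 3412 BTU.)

Heat load = 818 therm × 100,000 = 81,800,000 BTU
Gas: input = 81,800,000 / 0.83 = 98,554,217 BTU = 985.5 therm → 985.5 × €1.01 = €995.40
Electric: 81,800,000 BTU / 3412 = 23,970 kWh → × €0.160 = €3,835.87
Difference = |€995.40 − €3,835.87| = €2,840.48

€2840.48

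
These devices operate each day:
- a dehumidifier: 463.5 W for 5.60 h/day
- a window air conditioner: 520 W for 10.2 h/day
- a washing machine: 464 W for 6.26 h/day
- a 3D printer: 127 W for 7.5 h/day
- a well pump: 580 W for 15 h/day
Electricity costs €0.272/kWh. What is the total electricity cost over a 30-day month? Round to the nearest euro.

€167

dehumidifier: 463.5 W × 5.60 h × 30 d = 77,868 Wh = 77.87 kWh
window air conditioner: 520 W × 10.2 h × 30 d = 159,120 Wh = 159.1 kWh
washing machine: 464 W × 6.26 h × 30 d = 87,139 Wh = 87.14 kWh
3D printer: 127 W × 7.5 h × 30 d = 28,575 Wh = 28.57 kWh
well pump: 580 W × 15 h × 30 d = 261,000 Wh = 261 kWh
Total energy = 77.87 + 159.1 + 87.14 + 28.57 + 261 = 613.7 kWh
Cost = 613.7 kWh × €0.272 = €166.93 ≈ €167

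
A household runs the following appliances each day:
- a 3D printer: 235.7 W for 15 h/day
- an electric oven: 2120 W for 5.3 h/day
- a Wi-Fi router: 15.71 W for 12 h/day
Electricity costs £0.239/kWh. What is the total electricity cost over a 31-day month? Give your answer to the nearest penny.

3D printer: 235.7 W × 15 h × 31 d = 109,600 Wh = 109.6 kWh
electric oven: 2120 W × 5.3 h × 31 d = 348,316 Wh = 348.3 kWh
Wi-Fi router: 15.71 W × 12 h × 31 d = 5,844 Wh = 5.844 kWh
Total energy = 109.6 + 348.3 + 5.844 = 463.8 kWh
Cost = 463.8 kWh × £0.239 = £110.84

£110.84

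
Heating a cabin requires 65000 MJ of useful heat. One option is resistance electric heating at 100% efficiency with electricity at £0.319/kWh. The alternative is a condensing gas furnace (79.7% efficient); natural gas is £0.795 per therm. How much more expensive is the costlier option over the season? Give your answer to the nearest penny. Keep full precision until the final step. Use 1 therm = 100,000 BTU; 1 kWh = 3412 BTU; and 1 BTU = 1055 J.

£5145.70

Heat load = 65000 MJ = 65,000,000,000 J / 1055 = 61,611,374 BTU
Gas: input = 61,611,374 / 0.797 = 77,304,108 BTU = 773 therm → 773 × £0.795 = £614.57
Electric: 61,611,374 BTU / 3412 = 18,060 kWh → × £0.319 = £5,760.27
Difference = |£614.57 − £5,760.27| = £5,145.70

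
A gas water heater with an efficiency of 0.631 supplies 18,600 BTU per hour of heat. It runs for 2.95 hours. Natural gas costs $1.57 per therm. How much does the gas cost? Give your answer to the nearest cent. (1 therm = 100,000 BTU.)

Heat delivered = 18,600 BTU/h × 2.95 h = 54,870 BTU
Gas input = 54,870 / 0.631 = 86,957 BTU
= 86,957 / 100,000 = 0.8696 therm
Cost = 0.8696 × $1.57/therm = $1.37

$1.37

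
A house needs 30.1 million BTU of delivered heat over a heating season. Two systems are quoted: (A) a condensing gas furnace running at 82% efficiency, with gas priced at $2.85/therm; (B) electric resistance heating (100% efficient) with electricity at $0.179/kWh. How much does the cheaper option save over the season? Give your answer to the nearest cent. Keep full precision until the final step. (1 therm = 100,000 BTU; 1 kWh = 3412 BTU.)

Heat load = 30.1 × 10⁶ BTU = 30,100,000 BTU
Gas: input = 30,100,000 / 0.82 = 36,707,317 BTU = 367.1 therm → 367.1 × $2.85 = $1,046.16
Electric: 30,100,000 BTU / 3412 = 8,822 kWh → × $0.179 = $1,579.10
Difference = |$1,046.16 − $1,579.10| = $532.94

$532.94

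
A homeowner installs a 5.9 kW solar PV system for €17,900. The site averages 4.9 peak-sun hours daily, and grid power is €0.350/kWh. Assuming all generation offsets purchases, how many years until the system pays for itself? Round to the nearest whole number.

5 years

Daily generation = 5.9 kW × 4.9 h = 28.91 kWh
Annual generation = 28.91 × 365 = 10552 kWh
Annual savings = 10552 × €0.350 = €3,693.25
Payback = €17,900 / €3,693.25 = 4.85 years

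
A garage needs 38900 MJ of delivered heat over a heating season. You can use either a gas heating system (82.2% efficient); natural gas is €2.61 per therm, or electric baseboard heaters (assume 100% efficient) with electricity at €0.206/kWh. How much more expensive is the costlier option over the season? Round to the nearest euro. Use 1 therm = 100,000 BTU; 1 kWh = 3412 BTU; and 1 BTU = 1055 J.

Heat load = 38900 MJ = 38,900,000,000 J / 1055 = 36,872,038 BTU
Gas: input = 36,872,038 / 0.822 = 44,856,494 BTU = 448.6 therm → 448.6 × €2.61 = €1,170.75
Electric: 36,872,038 BTU / 3412 = 10,810 kWh → × €0.206 = €2,226.15
Difference = |€1,170.75 − €2,226.15| = €1,055.40 ≈ €1055

€1055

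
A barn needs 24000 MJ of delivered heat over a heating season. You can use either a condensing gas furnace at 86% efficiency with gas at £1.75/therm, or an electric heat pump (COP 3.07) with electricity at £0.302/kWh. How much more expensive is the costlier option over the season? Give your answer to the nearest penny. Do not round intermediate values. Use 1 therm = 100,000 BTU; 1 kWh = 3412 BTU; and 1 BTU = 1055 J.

Heat load = 24000 MJ = 24,000,000,000 J / 1055 = 22,748,815 BTU
Gas: input = 22,748,815 / 0.86 = 26,452,111 BTU = 264.5 therm → 264.5 × £1.75 = £462.91
Heat pump: 22,748,815 BTU / 3412 = 6,667 kWh heat; / 3.07 = 2,172 kWh in → × £0.302 = £655.87
Difference = |£462.91 − £655.87| = £192.96

£192.96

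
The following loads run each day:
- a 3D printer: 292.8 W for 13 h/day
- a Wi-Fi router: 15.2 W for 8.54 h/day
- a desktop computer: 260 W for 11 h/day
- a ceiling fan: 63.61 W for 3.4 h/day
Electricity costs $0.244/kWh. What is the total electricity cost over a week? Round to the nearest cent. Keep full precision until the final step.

$11.98

3D printer: 292.8 W × 13 h × 7 d = 26,645 Wh = 26.64 kWh
Wi-Fi router: 15.2 W × 8.54 h × 7 d = 909 Wh = 0.9087 kWh
desktop computer: 260 W × 11 h × 7 d = 20,020 Wh = 20.02 kWh
ceiling fan: 63.61 W × 3.4 h × 7 d = 1,514 Wh = 1.514 kWh
Total energy = 26.64 + 0.9087 + 20.02 + 1.514 = 49.09 kWh
Cost = 49.09 kWh × $0.244 = $11.98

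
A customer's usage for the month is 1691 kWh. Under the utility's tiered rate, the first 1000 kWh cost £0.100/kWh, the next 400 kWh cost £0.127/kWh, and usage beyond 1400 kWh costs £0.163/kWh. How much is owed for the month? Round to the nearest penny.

First 1000 kWh × £0.100 = £100.00
Next 400 kWh × £0.127 = £50.80
Remaining 291 kWh × £0.163 = £47.43
Total = £198.23

£198.23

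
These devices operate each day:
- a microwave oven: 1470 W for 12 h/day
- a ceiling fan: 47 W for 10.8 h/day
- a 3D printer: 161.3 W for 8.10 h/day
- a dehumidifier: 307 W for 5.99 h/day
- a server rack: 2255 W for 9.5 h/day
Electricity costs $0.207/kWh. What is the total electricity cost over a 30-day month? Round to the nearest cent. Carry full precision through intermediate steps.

$265.26

microwave oven: 1470 W × 12 h × 30 d = 529,200 Wh = 529.2 kWh
ceiling fan: 47 W × 10.8 h × 30 d = 15,228 Wh = 15.23 kWh
3D printer: 161.3 W × 8.10 h × 30 d = 39,196 Wh = 39.2 kWh
dehumidifier: 307 W × 5.99 h × 30 d = 55,168 Wh = 55.17 kWh
server rack: 2255 W × 9.5 h × 30 d = 642,675 Wh = 642.7 kWh
Total energy = 529.2 + 15.23 + 39.2 + 55.17 + 642.7 = 1,281 kWh
Cost = 1,281 kWh × $0.207 = $265.26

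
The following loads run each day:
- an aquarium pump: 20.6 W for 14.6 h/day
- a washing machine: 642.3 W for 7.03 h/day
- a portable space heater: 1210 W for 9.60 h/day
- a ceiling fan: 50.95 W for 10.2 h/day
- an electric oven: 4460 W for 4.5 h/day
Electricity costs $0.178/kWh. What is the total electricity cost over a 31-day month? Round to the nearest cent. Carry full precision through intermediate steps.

$204.29

aquarium pump: 20.6 W × 14.6 h × 31 d = 9,324 Wh = 9.324 kWh
washing machine: 642.3 W × 7.03 h × 31 d = 139,976 Wh = 140 kWh
portable space heater: 1210 W × 9.60 h × 31 d = 360,096 Wh = 360.1 kWh
ceiling fan: 50.95 W × 10.2 h × 31 d = 16,110 Wh = 16.11 kWh
electric oven: 4460 W × 4.5 h × 31 d = 622,170 Wh = 622.2 kWh
Total energy = 9.324 + 140 + 360.1 + 16.11 + 622.2 = 1,148 kWh
Cost = 1,148 kWh × $0.178 = $204.29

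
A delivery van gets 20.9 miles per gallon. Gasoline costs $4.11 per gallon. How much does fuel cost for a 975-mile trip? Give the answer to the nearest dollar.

Fuel = 975 mi / 20.9 mpg = 46.65 gal
Cost = 46.65 gal × $4.11/gal = $191.73 ≈ $192

$192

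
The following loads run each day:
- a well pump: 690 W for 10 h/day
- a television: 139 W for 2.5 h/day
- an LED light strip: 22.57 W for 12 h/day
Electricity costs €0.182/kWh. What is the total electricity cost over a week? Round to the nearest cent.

€9.58

well pump: 690 W × 10 h × 7 d = 48,300 Wh = 48.3 kWh
television: 139 W × 2.5 h × 7 d = 2,432 Wh = 2.433 kWh
LED light strip: 22.57 W × 12 h × 7 d = 1,896 Wh = 1.896 kWh
Total energy = 48.3 + 2.433 + 1.896 = 52.63 kWh
Cost = 52.63 kWh × €0.182 = €9.58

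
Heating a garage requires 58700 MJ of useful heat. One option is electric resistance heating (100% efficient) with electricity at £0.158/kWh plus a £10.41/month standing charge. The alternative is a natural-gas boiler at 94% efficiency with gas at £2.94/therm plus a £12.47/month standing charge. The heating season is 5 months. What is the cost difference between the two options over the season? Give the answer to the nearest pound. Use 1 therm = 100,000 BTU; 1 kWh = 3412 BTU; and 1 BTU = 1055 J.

Heat load = 58700 MJ = 58,700,000,000 J / 1055 = 55,639,810 BTU
Gas: input = 55,639,810 / 0.94 = 59,191,288 BTU = 591.9 therm → 591.9 × £2.94 = £1,740.22; + 5 × £12.47 standing = £1,802.57
Electric: 55,639,810 BTU / 3412 = 16,310 kWh → × £0.158 = £2,576.52; + 5 × £10.41 standing = £2,628.57
Difference = |£1,802.57 − £2,628.57| = £826.00

£826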